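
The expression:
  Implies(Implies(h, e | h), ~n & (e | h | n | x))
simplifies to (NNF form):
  ~n & (e | h | x)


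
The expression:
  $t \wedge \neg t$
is never true.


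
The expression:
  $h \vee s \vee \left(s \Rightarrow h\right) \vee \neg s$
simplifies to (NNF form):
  $\text{True}$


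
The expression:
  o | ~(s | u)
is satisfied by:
  {o: True, s: False, u: False}
  {o: True, u: True, s: False}
  {o: True, s: True, u: False}
  {o: True, u: True, s: True}
  {u: False, s: False, o: False}


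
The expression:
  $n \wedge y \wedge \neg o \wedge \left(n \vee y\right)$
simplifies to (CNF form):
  $n \wedge y \wedge \neg o$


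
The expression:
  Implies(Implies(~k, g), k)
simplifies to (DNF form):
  k | ~g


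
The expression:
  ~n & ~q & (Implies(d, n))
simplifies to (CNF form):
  ~d & ~n & ~q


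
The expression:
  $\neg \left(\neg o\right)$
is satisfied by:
  {o: True}


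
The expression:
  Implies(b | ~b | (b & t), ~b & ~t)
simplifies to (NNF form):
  ~b & ~t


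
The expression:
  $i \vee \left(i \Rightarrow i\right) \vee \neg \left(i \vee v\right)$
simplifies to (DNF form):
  $\text{True}$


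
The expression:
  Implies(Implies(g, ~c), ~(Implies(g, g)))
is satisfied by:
  {c: True, g: True}


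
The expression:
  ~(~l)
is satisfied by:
  {l: True}


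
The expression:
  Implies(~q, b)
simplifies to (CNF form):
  b | q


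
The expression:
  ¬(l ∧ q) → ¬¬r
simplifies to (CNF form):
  (l ∨ r) ∧ (q ∨ r)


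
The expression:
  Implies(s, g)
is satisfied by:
  {g: True, s: False}
  {s: False, g: False}
  {s: True, g: True}


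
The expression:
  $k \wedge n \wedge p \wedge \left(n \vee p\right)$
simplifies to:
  $k \wedge n \wedge p$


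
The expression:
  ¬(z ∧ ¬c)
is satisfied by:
  {c: True, z: False}
  {z: False, c: False}
  {z: True, c: True}


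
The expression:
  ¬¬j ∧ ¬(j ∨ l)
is never true.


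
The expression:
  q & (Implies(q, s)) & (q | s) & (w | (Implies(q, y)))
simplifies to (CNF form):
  q & s & (w | y)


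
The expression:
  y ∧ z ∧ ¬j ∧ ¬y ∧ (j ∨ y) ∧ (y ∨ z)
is never true.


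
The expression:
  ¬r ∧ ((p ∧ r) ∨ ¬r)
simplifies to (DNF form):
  ¬r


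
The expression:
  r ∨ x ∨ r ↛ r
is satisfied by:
  {r: True, x: True}
  {r: True, x: False}
  {x: True, r: False}


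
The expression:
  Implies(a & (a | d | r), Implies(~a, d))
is always true.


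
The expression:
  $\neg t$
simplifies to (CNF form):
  $\neg t$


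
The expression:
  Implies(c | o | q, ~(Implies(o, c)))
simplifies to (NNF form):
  ~c & (o | ~q)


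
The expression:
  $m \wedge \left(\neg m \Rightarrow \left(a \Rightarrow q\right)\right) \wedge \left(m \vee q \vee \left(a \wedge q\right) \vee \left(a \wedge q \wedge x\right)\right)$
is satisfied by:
  {m: True}


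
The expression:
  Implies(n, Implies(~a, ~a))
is always true.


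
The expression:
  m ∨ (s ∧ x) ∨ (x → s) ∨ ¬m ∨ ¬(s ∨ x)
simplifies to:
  True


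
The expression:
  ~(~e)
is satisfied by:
  {e: True}


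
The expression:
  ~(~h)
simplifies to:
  h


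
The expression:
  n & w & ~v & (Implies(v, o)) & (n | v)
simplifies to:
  n & w & ~v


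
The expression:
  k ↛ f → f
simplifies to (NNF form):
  f ∨ ¬k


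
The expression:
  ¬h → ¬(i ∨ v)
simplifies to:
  h ∨ (¬i ∧ ¬v)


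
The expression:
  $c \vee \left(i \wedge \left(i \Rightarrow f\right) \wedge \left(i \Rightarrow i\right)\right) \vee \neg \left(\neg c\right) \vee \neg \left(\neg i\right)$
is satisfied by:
  {i: True, c: True}
  {i: True, c: False}
  {c: True, i: False}


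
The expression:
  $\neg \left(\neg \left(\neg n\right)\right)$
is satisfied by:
  {n: False}


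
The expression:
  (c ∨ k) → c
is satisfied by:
  {c: True, k: False}
  {k: False, c: False}
  {k: True, c: True}


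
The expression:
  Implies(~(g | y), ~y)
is always true.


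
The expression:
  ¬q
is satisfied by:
  {q: False}


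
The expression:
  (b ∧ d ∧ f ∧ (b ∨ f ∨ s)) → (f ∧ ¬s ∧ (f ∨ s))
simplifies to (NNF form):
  ¬b ∨ ¬d ∨ ¬f ∨ ¬s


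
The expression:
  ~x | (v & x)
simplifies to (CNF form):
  v | ~x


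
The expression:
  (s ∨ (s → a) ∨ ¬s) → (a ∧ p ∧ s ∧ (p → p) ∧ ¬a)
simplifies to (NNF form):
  False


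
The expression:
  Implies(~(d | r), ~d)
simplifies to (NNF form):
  True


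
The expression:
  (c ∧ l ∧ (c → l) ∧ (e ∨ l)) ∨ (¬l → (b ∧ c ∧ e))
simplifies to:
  l ∨ (b ∧ c ∧ e)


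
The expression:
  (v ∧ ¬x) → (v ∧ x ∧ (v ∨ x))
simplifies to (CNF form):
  x ∨ ¬v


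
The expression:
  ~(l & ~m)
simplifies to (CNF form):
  m | ~l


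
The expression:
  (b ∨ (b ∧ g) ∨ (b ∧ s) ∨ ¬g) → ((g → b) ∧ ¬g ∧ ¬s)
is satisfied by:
  {s: False, b: False, g: False}
  {g: True, s: False, b: False}
  {b: True, s: False, g: False}
  {g: True, s: True, b: False}


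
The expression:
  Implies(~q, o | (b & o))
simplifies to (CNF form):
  o | q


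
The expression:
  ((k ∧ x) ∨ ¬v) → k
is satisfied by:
  {k: True, v: True}
  {k: True, v: False}
  {v: True, k: False}


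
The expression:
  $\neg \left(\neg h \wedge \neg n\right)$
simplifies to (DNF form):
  $h \vee n$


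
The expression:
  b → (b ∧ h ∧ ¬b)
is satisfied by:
  {b: False}


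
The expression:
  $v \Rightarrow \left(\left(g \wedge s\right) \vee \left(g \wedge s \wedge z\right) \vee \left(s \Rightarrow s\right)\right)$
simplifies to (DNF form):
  $\text{True}$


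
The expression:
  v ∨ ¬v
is always true.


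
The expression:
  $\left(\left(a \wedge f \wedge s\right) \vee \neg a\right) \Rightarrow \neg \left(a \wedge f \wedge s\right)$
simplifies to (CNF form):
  $\neg a \vee \neg f \vee \neg s$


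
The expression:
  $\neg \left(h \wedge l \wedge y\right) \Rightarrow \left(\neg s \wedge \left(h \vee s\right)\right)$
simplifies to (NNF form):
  $h \wedge \left(l \vee \neg s\right) \wedge \left(y \vee \neg s\right)$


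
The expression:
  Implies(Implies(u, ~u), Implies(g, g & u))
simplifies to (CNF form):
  u | ~g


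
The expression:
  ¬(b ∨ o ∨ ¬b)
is never true.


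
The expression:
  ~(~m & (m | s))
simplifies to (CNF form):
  m | ~s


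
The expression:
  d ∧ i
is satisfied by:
  {i: True, d: True}


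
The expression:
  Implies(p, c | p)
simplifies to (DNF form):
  True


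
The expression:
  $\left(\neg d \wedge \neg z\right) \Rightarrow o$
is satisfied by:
  {d: True, o: True, z: True}
  {d: True, o: True, z: False}
  {d: True, z: True, o: False}
  {d: True, z: False, o: False}
  {o: True, z: True, d: False}
  {o: True, z: False, d: False}
  {z: True, o: False, d: False}


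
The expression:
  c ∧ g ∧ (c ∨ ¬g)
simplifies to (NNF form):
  c ∧ g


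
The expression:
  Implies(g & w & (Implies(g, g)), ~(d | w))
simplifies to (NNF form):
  ~g | ~w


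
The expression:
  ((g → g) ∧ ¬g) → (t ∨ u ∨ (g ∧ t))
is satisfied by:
  {t: True, g: True, u: True}
  {t: True, g: True, u: False}
  {t: True, u: True, g: False}
  {t: True, u: False, g: False}
  {g: True, u: True, t: False}
  {g: True, u: False, t: False}
  {u: True, g: False, t: False}


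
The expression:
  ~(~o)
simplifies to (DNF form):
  o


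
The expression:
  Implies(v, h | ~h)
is always true.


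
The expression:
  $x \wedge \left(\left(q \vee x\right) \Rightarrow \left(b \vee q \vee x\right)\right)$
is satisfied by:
  {x: True}


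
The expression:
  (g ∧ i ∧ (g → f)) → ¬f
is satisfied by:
  {g: False, i: False, f: False}
  {f: True, g: False, i: False}
  {i: True, g: False, f: False}
  {f: True, i: True, g: False}
  {g: True, f: False, i: False}
  {f: True, g: True, i: False}
  {i: True, g: True, f: False}


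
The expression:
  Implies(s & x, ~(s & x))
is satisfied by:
  {s: False, x: False}
  {x: True, s: False}
  {s: True, x: False}


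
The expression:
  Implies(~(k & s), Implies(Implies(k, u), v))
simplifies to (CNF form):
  (k | v) & (k | s | v) & (k | v | ~u) & (s | v | ~u)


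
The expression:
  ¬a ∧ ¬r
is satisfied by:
  {r: False, a: False}


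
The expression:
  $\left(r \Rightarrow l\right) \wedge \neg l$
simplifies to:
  $\neg l \wedge \neg r$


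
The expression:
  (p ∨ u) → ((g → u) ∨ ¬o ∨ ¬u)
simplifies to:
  True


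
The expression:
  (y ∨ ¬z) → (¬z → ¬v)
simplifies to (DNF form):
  z ∨ ¬v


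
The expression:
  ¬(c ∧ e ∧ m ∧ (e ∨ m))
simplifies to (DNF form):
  ¬c ∨ ¬e ∨ ¬m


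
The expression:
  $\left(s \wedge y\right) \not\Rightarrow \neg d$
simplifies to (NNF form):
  $d \wedge s \wedge y$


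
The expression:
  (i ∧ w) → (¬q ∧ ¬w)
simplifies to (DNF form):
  ¬i ∨ ¬w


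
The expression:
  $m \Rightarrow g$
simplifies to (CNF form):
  $g \vee \neg m$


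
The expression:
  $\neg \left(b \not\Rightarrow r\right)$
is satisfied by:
  {r: True, b: False}
  {b: False, r: False}
  {b: True, r: True}


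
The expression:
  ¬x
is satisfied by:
  {x: False}


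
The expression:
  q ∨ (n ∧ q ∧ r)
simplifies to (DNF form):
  q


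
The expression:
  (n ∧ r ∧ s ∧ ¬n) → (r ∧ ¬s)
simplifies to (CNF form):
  True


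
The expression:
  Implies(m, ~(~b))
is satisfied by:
  {b: True, m: False}
  {m: False, b: False}
  {m: True, b: True}


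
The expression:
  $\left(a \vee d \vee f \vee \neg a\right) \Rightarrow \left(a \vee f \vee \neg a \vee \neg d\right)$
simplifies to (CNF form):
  $\text{True}$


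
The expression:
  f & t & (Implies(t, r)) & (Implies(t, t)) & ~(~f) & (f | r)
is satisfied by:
  {t: True, r: True, f: True}


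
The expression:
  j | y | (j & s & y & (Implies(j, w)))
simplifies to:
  j | y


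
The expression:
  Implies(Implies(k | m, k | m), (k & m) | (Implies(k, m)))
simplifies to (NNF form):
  m | ~k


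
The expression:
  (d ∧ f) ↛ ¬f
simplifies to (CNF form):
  d ∧ f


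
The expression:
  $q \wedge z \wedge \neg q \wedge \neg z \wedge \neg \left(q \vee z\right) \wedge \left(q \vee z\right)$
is never true.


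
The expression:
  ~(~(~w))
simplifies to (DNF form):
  ~w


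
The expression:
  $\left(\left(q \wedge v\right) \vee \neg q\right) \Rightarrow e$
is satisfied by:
  {e: True, q: True, v: False}
  {e: True, q: False, v: False}
  {e: True, v: True, q: True}
  {e: True, v: True, q: False}
  {q: True, v: False, e: False}


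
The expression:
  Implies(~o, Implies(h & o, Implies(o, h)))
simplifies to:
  True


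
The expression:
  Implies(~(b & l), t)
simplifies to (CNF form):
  (b | t) & (l | t)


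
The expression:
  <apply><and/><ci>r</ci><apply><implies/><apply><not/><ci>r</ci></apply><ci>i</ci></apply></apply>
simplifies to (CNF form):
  <ci>r</ci>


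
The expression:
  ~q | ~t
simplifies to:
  ~q | ~t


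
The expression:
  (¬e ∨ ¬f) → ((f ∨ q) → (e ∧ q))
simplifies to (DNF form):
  e ∨ (¬f ∧ ¬q)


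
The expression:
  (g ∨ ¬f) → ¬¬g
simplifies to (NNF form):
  f ∨ g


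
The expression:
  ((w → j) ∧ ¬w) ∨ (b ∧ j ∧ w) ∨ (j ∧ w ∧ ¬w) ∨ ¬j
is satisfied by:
  {b: True, w: False, j: False}
  {w: False, j: False, b: False}
  {j: True, b: True, w: False}
  {j: True, w: False, b: False}
  {b: True, w: True, j: False}
  {w: True, b: False, j: False}
  {j: True, w: True, b: True}


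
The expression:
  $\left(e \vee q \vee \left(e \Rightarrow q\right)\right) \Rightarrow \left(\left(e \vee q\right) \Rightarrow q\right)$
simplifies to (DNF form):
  $q \vee \neg e$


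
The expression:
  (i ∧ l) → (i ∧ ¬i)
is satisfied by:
  {l: False, i: False}
  {i: True, l: False}
  {l: True, i: False}


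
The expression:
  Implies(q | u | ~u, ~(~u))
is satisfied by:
  {u: True}


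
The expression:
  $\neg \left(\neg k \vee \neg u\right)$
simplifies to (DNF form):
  $k \wedge u$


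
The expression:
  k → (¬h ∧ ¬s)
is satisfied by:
  {h: False, k: False, s: False}
  {s: True, h: False, k: False}
  {h: True, s: False, k: False}
  {s: True, h: True, k: False}
  {k: True, s: False, h: False}


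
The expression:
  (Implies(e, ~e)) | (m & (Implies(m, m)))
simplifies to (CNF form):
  m | ~e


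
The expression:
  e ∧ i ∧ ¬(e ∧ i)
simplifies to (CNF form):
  False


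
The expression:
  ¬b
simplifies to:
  ¬b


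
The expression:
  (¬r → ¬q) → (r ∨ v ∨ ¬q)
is always true.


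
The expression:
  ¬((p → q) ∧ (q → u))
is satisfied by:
  {p: True, u: False, q: False}
  {q: True, p: True, u: False}
  {q: True, u: False, p: False}
  {p: True, u: True, q: False}


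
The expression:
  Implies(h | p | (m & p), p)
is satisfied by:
  {p: True, h: False}
  {h: False, p: False}
  {h: True, p: True}


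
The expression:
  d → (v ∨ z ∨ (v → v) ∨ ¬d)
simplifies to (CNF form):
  True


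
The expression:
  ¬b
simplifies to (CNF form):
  ¬b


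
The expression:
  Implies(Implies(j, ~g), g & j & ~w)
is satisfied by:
  {j: True, g: True}


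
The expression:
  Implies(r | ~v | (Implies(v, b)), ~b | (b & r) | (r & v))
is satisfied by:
  {r: True, b: False}
  {b: False, r: False}
  {b: True, r: True}


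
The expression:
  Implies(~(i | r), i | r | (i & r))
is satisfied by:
  {i: True, r: True}
  {i: True, r: False}
  {r: True, i: False}


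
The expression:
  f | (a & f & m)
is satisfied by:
  {f: True}


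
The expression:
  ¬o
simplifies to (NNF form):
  ¬o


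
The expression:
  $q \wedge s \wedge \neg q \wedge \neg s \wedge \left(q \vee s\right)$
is never true.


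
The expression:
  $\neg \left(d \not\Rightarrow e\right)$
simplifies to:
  $e \vee \neg d$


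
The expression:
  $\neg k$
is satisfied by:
  {k: False}


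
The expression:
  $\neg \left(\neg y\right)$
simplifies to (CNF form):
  $y$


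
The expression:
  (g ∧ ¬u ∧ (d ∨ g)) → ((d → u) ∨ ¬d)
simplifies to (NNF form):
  u ∨ ¬d ∨ ¬g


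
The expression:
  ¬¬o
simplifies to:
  o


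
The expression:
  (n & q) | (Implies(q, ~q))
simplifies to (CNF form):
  n | ~q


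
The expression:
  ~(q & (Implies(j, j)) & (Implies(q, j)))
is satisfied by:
  {q: False, j: False}
  {j: True, q: False}
  {q: True, j: False}


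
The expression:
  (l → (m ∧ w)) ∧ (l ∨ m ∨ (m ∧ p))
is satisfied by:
  {m: True, w: True, l: False}
  {m: True, l: False, w: False}
  {m: True, w: True, l: True}


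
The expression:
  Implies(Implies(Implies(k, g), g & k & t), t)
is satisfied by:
  {t: True, g: True, k: False}
  {t: True, k: False, g: False}
  {g: True, k: False, t: False}
  {g: False, k: False, t: False}
  {t: True, g: True, k: True}
  {t: True, k: True, g: False}
  {g: True, k: True, t: False}


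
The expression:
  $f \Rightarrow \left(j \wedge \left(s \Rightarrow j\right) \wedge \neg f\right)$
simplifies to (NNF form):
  $\neg f$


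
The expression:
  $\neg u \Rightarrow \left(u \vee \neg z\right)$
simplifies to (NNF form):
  $u \vee \neg z$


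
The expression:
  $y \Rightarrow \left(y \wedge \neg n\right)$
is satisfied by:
  {y: False, n: False}
  {n: True, y: False}
  {y: True, n: False}


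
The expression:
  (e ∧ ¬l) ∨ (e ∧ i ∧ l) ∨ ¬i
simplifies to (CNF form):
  e ∨ ¬i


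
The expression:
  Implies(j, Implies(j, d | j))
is always true.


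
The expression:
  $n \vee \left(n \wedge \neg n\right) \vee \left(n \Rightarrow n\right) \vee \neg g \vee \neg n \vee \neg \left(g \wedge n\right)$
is always true.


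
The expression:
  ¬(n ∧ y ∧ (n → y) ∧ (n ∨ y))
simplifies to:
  ¬n ∨ ¬y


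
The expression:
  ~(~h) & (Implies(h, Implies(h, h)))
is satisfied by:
  {h: True}


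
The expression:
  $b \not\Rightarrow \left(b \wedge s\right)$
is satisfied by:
  {b: True, s: False}


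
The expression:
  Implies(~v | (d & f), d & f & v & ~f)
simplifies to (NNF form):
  v & (~d | ~f)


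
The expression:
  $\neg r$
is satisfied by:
  {r: False}


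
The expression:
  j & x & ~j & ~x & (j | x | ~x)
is never true.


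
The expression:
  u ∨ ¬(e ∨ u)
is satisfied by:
  {u: True, e: False}
  {e: False, u: False}
  {e: True, u: True}


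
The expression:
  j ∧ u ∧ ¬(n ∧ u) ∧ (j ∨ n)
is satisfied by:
  {j: True, u: True, n: False}


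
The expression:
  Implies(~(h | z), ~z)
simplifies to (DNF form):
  True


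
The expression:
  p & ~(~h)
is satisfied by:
  {h: True, p: True}


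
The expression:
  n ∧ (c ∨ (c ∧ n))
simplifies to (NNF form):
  c ∧ n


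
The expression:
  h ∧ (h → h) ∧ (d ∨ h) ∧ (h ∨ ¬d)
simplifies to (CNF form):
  h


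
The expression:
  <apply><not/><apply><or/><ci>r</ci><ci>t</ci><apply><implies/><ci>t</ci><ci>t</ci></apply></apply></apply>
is never true.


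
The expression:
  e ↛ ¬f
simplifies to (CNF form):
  e ∧ f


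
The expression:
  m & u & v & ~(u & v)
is never true.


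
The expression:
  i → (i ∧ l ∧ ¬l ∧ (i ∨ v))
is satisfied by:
  {i: False}


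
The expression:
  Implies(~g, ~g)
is always true.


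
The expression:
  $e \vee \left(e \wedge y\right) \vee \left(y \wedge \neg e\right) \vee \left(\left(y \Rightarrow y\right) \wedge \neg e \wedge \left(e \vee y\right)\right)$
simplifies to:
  $e \vee y$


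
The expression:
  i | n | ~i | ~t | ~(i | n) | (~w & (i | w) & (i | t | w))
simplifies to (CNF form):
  True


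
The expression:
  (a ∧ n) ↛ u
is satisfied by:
  {a: True, n: True, u: False}


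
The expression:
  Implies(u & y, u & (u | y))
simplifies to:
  True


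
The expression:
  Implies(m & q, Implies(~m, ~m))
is always true.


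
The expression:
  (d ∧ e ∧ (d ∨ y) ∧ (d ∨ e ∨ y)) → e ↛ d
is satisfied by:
  {e: False, d: False}
  {d: True, e: False}
  {e: True, d: False}


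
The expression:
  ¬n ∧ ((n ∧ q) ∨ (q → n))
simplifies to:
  ¬n ∧ ¬q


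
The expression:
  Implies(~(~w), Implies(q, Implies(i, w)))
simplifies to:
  True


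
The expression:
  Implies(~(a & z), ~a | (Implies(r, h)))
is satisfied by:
  {z: True, h: True, a: False, r: False}
  {z: True, h: False, a: False, r: False}
  {h: True, r: False, z: False, a: False}
  {r: False, h: False, z: False, a: False}
  {r: True, z: True, h: True, a: False}
  {r: True, z: True, h: False, a: False}
  {r: True, h: True, z: False, a: False}
  {r: True, h: False, z: False, a: False}
  {a: True, z: True, h: True, r: False}
  {a: True, z: True, h: False, r: False}
  {a: True, h: True, z: False, r: False}
  {a: True, h: False, z: False, r: False}
  {r: True, a: True, z: True, h: True}
  {r: True, a: True, z: True, h: False}
  {r: True, a: True, h: True, z: False}


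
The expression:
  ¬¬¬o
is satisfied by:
  {o: False}


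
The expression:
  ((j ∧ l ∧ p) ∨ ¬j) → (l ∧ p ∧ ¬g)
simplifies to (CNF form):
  (j ∨ l) ∧ (j ∨ p) ∧ (j ∨ ¬g) ∧ (j ∨ l ∨ ¬l) ∧ (j ∨ l ∨ ¬p) ∧ (j ∨ p ∨ ¬l) ∧ (j ∨ p ∨ ¬p) ∧ (j ∨ ¬g ∨ ¬l) ∧ (j ∨ ¬g ∨ ¬p) ∧ (l ∨ ¬l ∨ ¬p) ∧ (p ∨ ¬l ∨ ¬p) ∧ (¬g ∨ ¬l ∨ ¬p)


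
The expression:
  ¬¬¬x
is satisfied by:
  {x: False}


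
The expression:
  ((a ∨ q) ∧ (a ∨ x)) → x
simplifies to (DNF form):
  x ∨ ¬a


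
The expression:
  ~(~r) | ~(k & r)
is always true.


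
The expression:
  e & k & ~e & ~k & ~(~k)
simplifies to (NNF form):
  False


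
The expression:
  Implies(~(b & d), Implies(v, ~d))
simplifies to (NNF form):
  b | ~d | ~v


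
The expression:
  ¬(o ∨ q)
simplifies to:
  ¬o ∧ ¬q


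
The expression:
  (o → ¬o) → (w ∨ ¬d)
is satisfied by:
  {o: True, w: True, d: False}
  {o: True, w: False, d: False}
  {w: True, o: False, d: False}
  {o: False, w: False, d: False}
  {d: True, o: True, w: True}
  {d: True, o: True, w: False}
  {d: True, w: True, o: False}


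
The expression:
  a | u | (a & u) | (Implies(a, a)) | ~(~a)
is always true.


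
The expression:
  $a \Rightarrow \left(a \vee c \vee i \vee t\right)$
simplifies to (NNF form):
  $\text{True}$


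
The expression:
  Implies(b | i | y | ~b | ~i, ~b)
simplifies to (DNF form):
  ~b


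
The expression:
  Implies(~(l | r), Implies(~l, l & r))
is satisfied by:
  {r: True, l: True}
  {r: True, l: False}
  {l: True, r: False}


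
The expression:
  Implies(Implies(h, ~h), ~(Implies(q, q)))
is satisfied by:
  {h: True}


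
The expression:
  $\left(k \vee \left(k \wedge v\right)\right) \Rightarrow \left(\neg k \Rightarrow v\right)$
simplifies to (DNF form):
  $\text{True}$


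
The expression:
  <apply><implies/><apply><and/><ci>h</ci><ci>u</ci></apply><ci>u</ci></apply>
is always true.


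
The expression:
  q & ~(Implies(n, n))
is never true.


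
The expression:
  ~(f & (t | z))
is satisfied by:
  {t: False, f: False, z: False}
  {z: True, t: False, f: False}
  {t: True, z: False, f: False}
  {z: True, t: True, f: False}
  {f: True, z: False, t: False}


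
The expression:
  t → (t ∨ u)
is always true.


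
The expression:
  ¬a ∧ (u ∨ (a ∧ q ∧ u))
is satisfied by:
  {u: True, a: False}


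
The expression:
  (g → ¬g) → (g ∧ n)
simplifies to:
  g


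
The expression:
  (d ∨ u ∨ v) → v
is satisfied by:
  {v: True, d: False, u: False}
  {v: True, u: True, d: False}
  {v: True, d: True, u: False}
  {v: True, u: True, d: True}
  {u: False, d: False, v: False}


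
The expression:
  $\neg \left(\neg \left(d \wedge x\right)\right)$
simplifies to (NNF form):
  $d \wedge x$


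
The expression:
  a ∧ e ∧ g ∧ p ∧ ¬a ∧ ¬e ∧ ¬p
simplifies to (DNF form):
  False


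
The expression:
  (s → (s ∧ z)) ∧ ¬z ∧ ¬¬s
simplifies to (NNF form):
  False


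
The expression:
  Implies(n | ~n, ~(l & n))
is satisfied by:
  {l: False, n: False}
  {n: True, l: False}
  {l: True, n: False}


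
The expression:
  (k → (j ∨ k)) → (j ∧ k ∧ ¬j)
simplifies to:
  False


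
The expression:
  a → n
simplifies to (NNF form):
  n ∨ ¬a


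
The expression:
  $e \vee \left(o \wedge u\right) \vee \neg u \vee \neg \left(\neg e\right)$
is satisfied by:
  {o: True, e: True, u: False}
  {o: True, u: False, e: False}
  {e: True, u: False, o: False}
  {e: False, u: False, o: False}
  {o: True, e: True, u: True}
  {o: True, u: True, e: False}
  {e: True, u: True, o: False}


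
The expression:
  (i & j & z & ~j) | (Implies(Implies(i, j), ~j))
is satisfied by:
  {j: False}


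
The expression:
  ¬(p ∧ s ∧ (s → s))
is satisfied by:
  {s: False, p: False}
  {p: True, s: False}
  {s: True, p: False}


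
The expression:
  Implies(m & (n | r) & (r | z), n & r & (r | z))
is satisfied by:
  {n: False, m: False, r: False, z: False}
  {z: True, n: False, m: False, r: False}
  {n: True, z: False, m: False, r: False}
  {z: True, n: True, m: False, r: False}
  {r: True, z: False, n: False, m: False}
  {r: True, z: True, n: False, m: False}
  {r: True, n: True, z: False, m: False}
  {r: True, z: True, n: True, m: False}
  {m: True, r: False, n: False, z: False}
  {m: True, z: True, r: False, n: False}
  {m: True, n: True, r: False, z: False}
  {m: True, r: True, n: True, z: False}
  {z: True, m: True, r: True, n: True}


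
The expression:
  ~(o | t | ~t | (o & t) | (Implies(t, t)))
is never true.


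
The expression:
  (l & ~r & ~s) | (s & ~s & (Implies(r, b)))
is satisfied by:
  {l: True, r: False, s: False}


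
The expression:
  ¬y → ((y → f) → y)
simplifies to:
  y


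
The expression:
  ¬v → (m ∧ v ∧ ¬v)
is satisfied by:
  {v: True}


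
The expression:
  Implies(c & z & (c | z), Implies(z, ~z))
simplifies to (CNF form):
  ~c | ~z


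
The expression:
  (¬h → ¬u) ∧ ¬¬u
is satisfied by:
  {h: True, u: True}


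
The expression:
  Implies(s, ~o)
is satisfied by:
  {s: False, o: False}
  {o: True, s: False}
  {s: True, o: False}


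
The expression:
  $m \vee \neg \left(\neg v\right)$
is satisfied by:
  {m: True, v: True}
  {m: True, v: False}
  {v: True, m: False}


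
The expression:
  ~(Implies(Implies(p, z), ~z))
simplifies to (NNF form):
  z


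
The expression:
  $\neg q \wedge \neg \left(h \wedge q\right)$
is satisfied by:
  {q: False}


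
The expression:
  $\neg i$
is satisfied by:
  {i: False}


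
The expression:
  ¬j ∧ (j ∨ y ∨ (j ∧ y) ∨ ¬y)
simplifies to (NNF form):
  ¬j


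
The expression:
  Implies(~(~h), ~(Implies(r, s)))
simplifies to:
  ~h | (r & ~s)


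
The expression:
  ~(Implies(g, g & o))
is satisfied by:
  {g: True, o: False}


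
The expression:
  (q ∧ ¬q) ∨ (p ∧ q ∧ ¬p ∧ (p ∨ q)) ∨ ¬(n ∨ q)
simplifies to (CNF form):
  ¬n ∧ ¬q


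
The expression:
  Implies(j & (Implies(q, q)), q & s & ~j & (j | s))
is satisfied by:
  {j: False}


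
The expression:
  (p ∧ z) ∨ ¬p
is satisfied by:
  {z: True, p: False}
  {p: False, z: False}
  {p: True, z: True}


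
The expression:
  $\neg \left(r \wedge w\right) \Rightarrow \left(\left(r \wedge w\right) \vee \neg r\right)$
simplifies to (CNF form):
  $w \vee \neg r$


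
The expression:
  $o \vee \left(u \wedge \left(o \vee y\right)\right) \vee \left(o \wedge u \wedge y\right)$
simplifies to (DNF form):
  $o \vee \left(u \wedge y\right)$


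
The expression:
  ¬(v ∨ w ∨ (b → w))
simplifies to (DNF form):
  b ∧ ¬v ∧ ¬w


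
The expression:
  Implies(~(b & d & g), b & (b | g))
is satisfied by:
  {b: True}


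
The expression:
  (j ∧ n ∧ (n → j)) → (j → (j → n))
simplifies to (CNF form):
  True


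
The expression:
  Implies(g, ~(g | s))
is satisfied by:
  {g: False}


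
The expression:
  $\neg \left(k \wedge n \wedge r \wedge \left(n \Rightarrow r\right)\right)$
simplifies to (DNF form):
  $\neg k \vee \neg n \vee \neg r$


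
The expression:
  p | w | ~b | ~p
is always true.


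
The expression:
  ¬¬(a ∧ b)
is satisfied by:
  {a: True, b: True}


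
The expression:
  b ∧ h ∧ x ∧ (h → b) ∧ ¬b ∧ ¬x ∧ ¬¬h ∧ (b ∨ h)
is never true.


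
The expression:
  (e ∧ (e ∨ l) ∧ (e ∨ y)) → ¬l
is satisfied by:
  {l: False, e: False}
  {e: True, l: False}
  {l: True, e: False}


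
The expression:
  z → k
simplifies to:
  k ∨ ¬z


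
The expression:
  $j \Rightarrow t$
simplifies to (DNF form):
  $t \vee \neg j$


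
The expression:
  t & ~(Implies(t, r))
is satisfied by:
  {t: True, r: False}


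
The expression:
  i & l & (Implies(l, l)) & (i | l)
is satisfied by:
  {i: True, l: True}


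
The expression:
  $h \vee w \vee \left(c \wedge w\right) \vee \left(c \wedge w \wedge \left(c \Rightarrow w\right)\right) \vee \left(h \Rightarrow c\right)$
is always true.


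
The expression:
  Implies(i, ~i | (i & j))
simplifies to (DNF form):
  j | ~i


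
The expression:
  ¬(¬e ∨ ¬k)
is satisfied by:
  {e: True, k: True}


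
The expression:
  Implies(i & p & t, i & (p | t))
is always true.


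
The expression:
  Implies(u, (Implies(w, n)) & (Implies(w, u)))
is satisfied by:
  {n: True, w: False, u: False}
  {w: False, u: False, n: False}
  {n: True, u: True, w: False}
  {u: True, w: False, n: False}
  {n: True, w: True, u: False}
  {w: True, n: False, u: False}
  {n: True, u: True, w: True}


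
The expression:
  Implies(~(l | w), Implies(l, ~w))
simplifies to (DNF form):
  True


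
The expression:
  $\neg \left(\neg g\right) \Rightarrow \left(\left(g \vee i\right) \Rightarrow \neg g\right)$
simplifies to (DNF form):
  $\neg g$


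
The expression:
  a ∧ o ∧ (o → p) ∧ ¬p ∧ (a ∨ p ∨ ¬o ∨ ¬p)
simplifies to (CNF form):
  False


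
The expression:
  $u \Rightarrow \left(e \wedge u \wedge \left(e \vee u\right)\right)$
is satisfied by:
  {e: True, u: False}
  {u: False, e: False}
  {u: True, e: True}


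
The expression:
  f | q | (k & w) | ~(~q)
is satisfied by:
  {q: True, k: True, f: True, w: True}
  {q: True, k: True, f: True, w: False}
  {q: True, f: True, w: True, k: False}
  {q: True, f: True, w: False, k: False}
  {q: True, k: True, w: True, f: False}
  {q: True, k: True, w: False, f: False}
  {q: True, w: True, f: False, k: False}
  {q: True, w: False, f: False, k: False}
  {k: True, f: True, w: True, q: False}
  {k: True, f: True, w: False, q: False}
  {f: True, w: True, q: False, k: False}
  {f: True, q: False, w: False, k: False}
  {k: True, w: True, q: False, f: False}


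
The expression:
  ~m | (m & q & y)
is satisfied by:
  {q: True, y: True, m: False}
  {q: True, y: False, m: False}
  {y: True, q: False, m: False}
  {q: False, y: False, m: False}
  {q: True, m: True, y: True}


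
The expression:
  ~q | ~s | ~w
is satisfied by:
  {s: False, q: False, w: False}
  {w: True, s: False, q: False}
  {q: True, s: False, w: False}
  {w: True, q: True, s: False}
  {s: True, w: False, q: False}
  {w: True, s: True, q: False}
  {q: True, s: True, w: False}


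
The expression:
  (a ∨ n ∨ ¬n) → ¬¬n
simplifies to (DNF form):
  n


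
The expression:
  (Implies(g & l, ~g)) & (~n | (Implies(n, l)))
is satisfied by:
  {n: False, g: False, l: False}
  {l: True, n: False, g: False}
  {g: True, n: False, l: False}
  {l: True, n: True, g: False}


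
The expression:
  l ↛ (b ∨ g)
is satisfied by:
  {l: True, g: False, b: False}


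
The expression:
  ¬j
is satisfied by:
  {j: False}


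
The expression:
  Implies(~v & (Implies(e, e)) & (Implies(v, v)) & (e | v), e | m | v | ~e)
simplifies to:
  True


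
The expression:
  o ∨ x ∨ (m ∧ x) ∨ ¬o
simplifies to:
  True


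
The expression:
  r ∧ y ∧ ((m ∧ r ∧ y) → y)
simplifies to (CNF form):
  r ∧ y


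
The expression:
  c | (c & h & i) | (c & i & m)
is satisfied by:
  {c: True}


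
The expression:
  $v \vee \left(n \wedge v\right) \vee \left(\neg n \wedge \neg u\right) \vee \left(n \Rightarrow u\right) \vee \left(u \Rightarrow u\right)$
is always true.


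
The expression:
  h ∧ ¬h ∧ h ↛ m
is never true.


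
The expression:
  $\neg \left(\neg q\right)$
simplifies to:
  $q$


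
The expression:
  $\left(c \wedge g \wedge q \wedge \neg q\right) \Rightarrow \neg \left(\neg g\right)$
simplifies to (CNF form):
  $\text{True}$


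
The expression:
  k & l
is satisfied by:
  {k: True, l: True}


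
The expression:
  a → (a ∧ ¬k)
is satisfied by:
  {k: False, a: False}
  {a: True, k: False}
  {k: True, a: False}


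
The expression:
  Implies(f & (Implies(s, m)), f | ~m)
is always true.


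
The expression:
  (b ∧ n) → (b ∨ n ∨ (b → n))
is always true.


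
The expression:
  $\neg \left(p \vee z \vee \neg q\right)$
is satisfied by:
  {q: True, p: False, z: False}


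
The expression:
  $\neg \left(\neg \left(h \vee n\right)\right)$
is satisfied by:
  {n: True, h: True}
  {n: True, h: False}
  {h: True, n: False}


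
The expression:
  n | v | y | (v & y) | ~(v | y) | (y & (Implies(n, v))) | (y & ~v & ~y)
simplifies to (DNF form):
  True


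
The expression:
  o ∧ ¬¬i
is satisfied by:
  {i: True, o: True}


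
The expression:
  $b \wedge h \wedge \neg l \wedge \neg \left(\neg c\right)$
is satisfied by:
  {h: True, c: True, b: True, l: False}


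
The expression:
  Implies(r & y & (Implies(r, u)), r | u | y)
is always true.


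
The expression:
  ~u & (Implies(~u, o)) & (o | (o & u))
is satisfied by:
  {o: True, u: False}


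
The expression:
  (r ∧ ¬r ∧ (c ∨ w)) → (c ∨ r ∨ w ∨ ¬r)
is always true.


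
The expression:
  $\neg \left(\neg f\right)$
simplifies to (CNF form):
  $f$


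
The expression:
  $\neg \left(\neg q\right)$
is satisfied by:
  {q: True}


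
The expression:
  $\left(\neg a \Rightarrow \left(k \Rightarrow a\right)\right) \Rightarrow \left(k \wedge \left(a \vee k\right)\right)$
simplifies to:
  $k$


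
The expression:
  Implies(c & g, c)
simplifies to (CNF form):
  True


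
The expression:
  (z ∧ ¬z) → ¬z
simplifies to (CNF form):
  True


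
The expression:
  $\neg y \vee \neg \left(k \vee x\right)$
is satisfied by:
  {x: False, y: False, k: False}
  {k: True, x: False, y: False}
  {x: True, k: False, y: False}
  {k: True, x: True, y: False}
  {y: True, k: False, x: False}


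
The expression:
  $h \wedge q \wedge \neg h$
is never true.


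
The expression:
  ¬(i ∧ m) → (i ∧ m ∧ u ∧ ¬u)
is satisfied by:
  {m: True, i: True}


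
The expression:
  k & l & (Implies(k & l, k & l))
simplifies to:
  k & l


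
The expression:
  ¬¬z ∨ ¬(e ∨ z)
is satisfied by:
  {z: True, e: False}
  {e: False, z: False}
  {e: True, z: True}


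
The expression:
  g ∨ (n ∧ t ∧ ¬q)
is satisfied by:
  {g: True, n: True, t: True, q: False}
  {g: True, n: True, t: False, q: False}
  {g: True, t: True, n: False, q: False}
  {g: True, t: False, n: False, q: False}
  {q: True, g: True, n: True, t: True}
  {q: True, g: True, n: True, t: False}
  {q: True, g: True, n: False, t: True}
  {q: True, g: True, n: False, t: False}
  {n: True, t: True, g: False, q: False}


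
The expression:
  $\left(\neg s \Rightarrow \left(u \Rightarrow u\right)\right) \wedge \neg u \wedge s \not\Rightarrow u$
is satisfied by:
  {s: True, u: False}


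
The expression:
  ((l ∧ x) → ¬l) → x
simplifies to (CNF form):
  x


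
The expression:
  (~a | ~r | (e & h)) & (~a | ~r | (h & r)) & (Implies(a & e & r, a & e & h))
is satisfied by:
  {e: True, h: True, a: False, r: False}
  {e: True, h: False, a: False, r: False}
  {h: True, r: False, e: False, a: False}
  {r: False, h: False, e: False, a: False}
  {r: True, e: True, h: True, a: False}
  {r: True, e: True, h: False, a: False}
  {r: True, h: True, e: False, a: False}
  {r: True, h: False, e: False, a: False}
  {a: True, e: True, h: True, r: False}
  {a: True, e: True, h: False, r: False}
  {a: True, h: True, e: False, r: False}
  {a: True, h: False, e: False, r: False}
  {r: True, a: True, e: True, h: True}


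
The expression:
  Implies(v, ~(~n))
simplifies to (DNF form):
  n | ~v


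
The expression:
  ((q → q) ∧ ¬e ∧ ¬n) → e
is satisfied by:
  {n: True, e: True}
  {n: True, e: False}
  {e: True, n: False}


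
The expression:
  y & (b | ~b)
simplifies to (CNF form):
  y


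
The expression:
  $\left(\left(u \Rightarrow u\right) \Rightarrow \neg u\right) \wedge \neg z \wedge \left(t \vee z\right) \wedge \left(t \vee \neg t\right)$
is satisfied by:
  {t: True, u: False, z: False}


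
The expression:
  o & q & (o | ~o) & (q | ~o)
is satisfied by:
  {o: True, q: True}


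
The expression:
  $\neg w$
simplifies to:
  $\neg w$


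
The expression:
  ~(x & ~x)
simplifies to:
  True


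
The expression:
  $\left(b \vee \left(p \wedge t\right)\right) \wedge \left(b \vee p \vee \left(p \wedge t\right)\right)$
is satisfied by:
  {b: True, t: True, p: True}
  {b: True, t: True, p: False}
  {b: True, p: True, t: False}
  {b: True, p: False, t: False}
  {t: True, p: True, b: False}


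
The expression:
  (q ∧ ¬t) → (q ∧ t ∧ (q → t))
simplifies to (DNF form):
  t ∨ ¬q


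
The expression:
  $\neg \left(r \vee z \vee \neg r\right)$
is never true.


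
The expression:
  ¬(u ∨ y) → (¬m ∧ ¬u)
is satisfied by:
  {y: True, u: True, m: False}
  {y: True, m: False, u: False}
  {u: True, m: False, y: False}
  {u: False, m: False, y: False}
  {y: True, u: True, m: True}
  {y: True, m: True, u: False}
  {u: True, m: True, y: False}


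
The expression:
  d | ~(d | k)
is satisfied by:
  {d: True, k: False}
  {k: False, d: False}
  {k: True, d: True}


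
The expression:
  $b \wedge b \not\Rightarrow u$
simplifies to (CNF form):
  $b \wedge \neg u$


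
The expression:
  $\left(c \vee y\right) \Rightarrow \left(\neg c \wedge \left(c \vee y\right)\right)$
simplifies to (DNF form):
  $\neg c$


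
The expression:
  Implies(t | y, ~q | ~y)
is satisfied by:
  {q: False, y: False}
  {y: True, q: False}
  {q: True, y: False}


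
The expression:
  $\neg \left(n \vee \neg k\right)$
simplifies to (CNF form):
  $k \wedge \neg n$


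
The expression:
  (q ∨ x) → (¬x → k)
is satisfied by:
  {x: True, k: True, q: False}
  {x: True, q: False, k: False}
  {k: True, q: False, x: False}
  {k: False, q: False, x: False}
  {x: True, k: True, q: True}
  {x: True, q: True, k: False}
  {k: True, q: True, x: False}


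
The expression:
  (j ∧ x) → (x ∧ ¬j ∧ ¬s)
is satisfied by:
  {x: False, j: False}
  {j: True, x: False}
  {x: True, j: False}


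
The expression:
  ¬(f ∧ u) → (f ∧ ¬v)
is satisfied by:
  {u: True, f: True, v: False}
  {f: True, v: False, u: False}
  {u: True, v: True, f: True}


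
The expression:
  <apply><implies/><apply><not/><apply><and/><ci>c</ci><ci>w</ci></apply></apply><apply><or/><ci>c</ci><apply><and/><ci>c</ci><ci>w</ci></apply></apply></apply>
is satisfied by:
  {c: True}


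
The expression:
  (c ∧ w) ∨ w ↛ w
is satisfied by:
  {c: True, w: True}


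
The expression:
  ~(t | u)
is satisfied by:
  {u: False, t: False}


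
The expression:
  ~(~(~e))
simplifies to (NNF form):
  ~e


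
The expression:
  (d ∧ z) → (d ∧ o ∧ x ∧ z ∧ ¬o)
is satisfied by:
  {z: False, d: False}
  {d: True, z: False}
  {z: True, d: False}


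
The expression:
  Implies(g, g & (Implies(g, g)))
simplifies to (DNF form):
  True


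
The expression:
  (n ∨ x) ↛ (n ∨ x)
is never true.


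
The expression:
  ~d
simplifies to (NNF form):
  ~d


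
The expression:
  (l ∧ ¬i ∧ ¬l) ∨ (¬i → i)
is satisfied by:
  {i: True}


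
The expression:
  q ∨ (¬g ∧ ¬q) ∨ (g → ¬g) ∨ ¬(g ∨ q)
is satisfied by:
  {q: True, g: False}
  {g: False, q: False}
  {g: True, q: True}


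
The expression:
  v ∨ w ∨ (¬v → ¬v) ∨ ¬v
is always true.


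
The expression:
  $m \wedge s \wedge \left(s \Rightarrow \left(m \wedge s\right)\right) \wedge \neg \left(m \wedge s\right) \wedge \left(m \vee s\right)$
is never true.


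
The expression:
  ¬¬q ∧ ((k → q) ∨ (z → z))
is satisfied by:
  {q: True}
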